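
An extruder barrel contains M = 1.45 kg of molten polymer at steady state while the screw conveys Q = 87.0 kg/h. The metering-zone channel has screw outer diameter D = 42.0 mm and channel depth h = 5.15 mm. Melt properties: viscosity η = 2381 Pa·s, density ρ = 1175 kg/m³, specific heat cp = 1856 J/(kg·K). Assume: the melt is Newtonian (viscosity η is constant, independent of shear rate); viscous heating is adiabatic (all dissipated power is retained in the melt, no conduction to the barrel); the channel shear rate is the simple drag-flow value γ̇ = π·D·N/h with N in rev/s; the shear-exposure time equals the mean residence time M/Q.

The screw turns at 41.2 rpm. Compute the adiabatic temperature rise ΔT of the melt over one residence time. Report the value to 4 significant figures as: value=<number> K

value=20.28 K

Throughput in SI: Q_s = 87.0 kg/h ÷ 3600 s/h = 0.0241667 kg/s
Mean residence time: t_res = M/Q_s = 1.45 kg / 0.0241667 kg/s = 60 s
D = 42.0 mm = 0.042 m;  h = 5.15 mm = 0.00515 m;  N = 41.2 rpm / 60 = 0.686667 rev/s
Shear rate: γ̇ = πDN/h = π·0.042·0.686667/0.00515 = 17.5929 s⁻¹
ΔT = η·γ̇²·t_res/(ρ·cp) = [2381 × 17.5929² × 60] / [1175 × 1856] = 20.2755 K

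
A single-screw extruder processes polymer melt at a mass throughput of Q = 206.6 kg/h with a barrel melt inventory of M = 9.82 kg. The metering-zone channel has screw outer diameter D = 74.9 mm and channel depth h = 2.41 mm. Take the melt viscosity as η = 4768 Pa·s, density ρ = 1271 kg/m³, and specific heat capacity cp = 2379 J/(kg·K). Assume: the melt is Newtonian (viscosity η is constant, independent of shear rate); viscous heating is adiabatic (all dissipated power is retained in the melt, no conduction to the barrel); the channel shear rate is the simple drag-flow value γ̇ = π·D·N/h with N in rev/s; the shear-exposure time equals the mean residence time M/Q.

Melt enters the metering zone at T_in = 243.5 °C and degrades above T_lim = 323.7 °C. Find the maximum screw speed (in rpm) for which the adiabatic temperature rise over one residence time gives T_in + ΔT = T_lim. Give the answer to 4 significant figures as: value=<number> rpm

Convert throughput: Q = 206.6 kg/h = 206.6/3600 = 0.0573889 kg/s
Mean residence time: t_res = M/Q_s = 9.82 kg / 0.0573889 kg/s = 171.113 s
D = 74.9 mm = 0.0749 m;  h = 2.41 mm = 0.00241 m
Allowable rise: ΔT_a = T_lim − T_in = 323.7 − 243.5 = 80.2 K
Invert ΔT = ηγ̇²t_res/(ρcp) for γ̇: γ̇_max² = ΔT_a ρ cp / (η t_res) = 80.2·1271·2379 / (4768·171.113) = 297.231 s⁻²
γ̇_max = √297.231 = 17.2404 s⁻¹
Solve γ̇ = πDN/h for N: N_max = γ̇_max·h/(π·D) = 17.2404 × 0.00241 / (π × 0.0749) = 0.176576 rev/s = 10.5946 rpm

value=10.59 rpm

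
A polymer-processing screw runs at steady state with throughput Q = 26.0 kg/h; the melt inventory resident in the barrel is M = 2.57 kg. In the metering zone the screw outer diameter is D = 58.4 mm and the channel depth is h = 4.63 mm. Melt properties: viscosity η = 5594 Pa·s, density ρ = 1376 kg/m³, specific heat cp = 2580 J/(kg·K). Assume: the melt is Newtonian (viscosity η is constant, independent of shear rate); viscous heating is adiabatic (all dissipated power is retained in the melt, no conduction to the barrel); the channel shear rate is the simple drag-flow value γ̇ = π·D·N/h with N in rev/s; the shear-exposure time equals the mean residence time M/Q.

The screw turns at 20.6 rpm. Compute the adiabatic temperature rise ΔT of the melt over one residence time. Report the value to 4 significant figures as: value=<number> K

value=103.8 K

Throughput in SI: Q_s = 26.0 kg/h ÷ 3600 s/h = 0.00722222 kg/s
t_res = M / Q_s = 2.57 / 0.00722222 = 355.846 s
D = 58.4 mm = 0.0584 m;  h = 4.63 mm = 0.00463 m;  N = 20.6 rpm / 60 = 0.343333 rev/s
Shear rate: γ̇ = πDN/h = π·0.0584·0.343333/0.00463 = 13.605 s⁻¹
ΔT = η·γ̇²·t_res/(ρ·cp) = [5594 × 13.605² × 355.846] / [1376 × 2580] = 103.787 K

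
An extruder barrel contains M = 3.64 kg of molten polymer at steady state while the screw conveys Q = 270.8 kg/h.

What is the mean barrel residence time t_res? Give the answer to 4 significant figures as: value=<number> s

Q_s = Q / 3600 = 270.8 / 3600 = 0.0752222 kg/s
Mean residence time: t_res = M/Q_s = 3.64 kg / 0.0752222 kg/s = 48.39 s

value=48.39 s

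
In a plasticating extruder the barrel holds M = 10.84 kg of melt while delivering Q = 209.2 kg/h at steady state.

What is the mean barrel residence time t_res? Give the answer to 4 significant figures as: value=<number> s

value=186.5 s

Convert throughput: Q = 209.2 kg/h = 209.2/3600 = 0.0581111 kg/s
Mean residence time: t_res = M/Q_s = 10.84 kg / 0.0581111 kg/s = 186.539 s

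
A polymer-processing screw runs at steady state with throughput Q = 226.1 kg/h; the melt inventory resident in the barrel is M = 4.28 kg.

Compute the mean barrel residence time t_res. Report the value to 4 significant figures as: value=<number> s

Throughput in SI: Q_s = 226.1 kg/h ÷ 3600 s/h = 0.0628056 kg/s
t_res = M / Q_s = 4.28 / 0.0628056 = 68.1468 s

value=68.15 s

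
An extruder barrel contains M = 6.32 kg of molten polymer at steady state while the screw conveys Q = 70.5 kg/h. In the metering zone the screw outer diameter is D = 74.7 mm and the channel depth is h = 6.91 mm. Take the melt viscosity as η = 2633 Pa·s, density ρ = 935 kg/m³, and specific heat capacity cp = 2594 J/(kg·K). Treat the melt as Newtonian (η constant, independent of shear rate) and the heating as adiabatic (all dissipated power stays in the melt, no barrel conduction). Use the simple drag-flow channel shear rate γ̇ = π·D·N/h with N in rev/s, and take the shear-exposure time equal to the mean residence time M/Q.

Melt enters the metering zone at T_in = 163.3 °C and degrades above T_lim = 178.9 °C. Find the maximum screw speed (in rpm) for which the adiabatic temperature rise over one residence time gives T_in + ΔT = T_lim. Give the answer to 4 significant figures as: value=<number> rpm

Q_s = Q / 3600 = 70.5 / 3600 = 0.0195833 kg/s
t_res = M / Q_s = 6.32 ÷ 0.0195833 = 322.723 s
Geometry in SI: D = 74.7 mm → 0.0747 m, h = 6.91 mm → 0.00691 m
ΔT_a = T_lim − T_in = 178.9 − 163.3 = 15.6 K
Invert ΔT = ηγ̇²t_res/(ρcp) for γ̇: γ̇_max² = ΔT_a ρ cp / (η t_res) = 15.6·935·2594 / (2633·322.723) = 44.5271 s⁻²
Take the square root: γ̇_max = √(44.5271) = 6.67287 s⁻¹
Solve γ̇ = πDN/h for N: N_max = γ̇_max·h/(π·D) = 6.67287 × 0.00691 / (π × 0.0747) = 0.196481 rev/s = 11.7888 rpm

value=11.79 rpm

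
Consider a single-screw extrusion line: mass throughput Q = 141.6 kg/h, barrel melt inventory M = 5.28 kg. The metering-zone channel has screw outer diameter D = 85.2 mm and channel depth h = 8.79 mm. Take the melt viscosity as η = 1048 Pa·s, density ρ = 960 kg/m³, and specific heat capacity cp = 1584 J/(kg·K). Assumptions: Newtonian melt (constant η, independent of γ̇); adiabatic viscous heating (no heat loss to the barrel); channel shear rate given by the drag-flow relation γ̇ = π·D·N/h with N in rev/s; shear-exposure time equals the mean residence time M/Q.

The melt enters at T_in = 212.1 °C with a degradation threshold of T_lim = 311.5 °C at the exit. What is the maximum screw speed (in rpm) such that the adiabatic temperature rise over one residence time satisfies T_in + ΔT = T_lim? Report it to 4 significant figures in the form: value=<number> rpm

value=64.59 rpm

Throughput in SI: Q_s = 141.6 kg/h ÷ 3600 s/h = 0.0393333 kg/s
t_res = M / Q_s = 5.28 / 0.0393333 = 134.237 s
Geometry in SI: D = 85.2 mm → 0.0852 m, h = 8.79 mm → 0.00879 m
ΔT_a = T_lim − T_in = 311.5 − 212.1 = 99.4 K
Invert ΔT = ηγ̇²t_res/(ρcp) for γ̇: γ̇_max² = ΔT_a ρ cp / (η t_res) = 99.4·960·1584 / (1048·134.237) = 1074.43 s⁻²
Take the square root: γ̇_max = √(1074.43) = 32.7785 s⁻¹
Solve γ̇ = πDN/h for N: N_max = γ̇_max·h/(π·D) = 32.7785 × 0.00879 / (π × 0.0852) = 1.07644 rev/s = 64.5862 rpm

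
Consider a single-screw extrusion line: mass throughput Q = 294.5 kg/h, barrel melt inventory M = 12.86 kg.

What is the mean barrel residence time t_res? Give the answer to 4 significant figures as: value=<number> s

Q_s = Q / 3600 = 294.5 / 3600 = 0.0818056 kg/s
t_res = M / Q_s = 12.86 / 0.0818056 = 157.202 s

value=157.2 s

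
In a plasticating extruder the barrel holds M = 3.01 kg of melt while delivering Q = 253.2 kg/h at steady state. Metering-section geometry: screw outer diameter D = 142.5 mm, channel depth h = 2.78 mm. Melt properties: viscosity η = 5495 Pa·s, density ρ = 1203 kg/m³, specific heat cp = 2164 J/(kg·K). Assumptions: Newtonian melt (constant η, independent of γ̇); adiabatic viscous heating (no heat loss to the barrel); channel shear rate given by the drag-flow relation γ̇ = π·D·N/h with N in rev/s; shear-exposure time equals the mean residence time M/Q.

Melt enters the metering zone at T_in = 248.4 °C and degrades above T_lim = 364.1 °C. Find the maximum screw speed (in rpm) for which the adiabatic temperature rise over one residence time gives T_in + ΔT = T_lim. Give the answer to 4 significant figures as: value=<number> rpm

value=13.33 rpm

Throughput in SI: Q_s = 253.2 kg/h ÷ 3600 s/h = 0.0703333 kg/s
t_res = M / Q_s = 3.01 ÷ 0.0703333 = 42.7962 s
D = 142.5 mm = 0.1425 m;  h = 2.78 mm = 0.00278 m
Allowable rise: ΔT_a = T_lim − T_in = 364.1 − 248.4 = 115.7 K
γ̇_max² = ΔT_a·ρ·cp / (η·t_res) = [115.7 × 1203 × 2164] / [5495 × 42.7962] = 1280.81 s⁻²
γ̇_max = √1280.81 = 35.7883 s⁻¹
N_max = γ̇_max·h / (π·D) = 35.7883 · 0.00278 / (π · 0.1425) = 0.22224 rev/s = 13.3344 rpm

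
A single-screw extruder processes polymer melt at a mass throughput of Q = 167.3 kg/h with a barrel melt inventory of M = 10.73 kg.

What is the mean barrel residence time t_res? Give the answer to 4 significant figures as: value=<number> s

Convert throughput: Q = 167.3 kg/h = 167.3/3600 = 0.0464722 kg/s
t_res = M / Q_s = 10.73 ÷ 0.0464722 = 230.891 s

value=230.9 s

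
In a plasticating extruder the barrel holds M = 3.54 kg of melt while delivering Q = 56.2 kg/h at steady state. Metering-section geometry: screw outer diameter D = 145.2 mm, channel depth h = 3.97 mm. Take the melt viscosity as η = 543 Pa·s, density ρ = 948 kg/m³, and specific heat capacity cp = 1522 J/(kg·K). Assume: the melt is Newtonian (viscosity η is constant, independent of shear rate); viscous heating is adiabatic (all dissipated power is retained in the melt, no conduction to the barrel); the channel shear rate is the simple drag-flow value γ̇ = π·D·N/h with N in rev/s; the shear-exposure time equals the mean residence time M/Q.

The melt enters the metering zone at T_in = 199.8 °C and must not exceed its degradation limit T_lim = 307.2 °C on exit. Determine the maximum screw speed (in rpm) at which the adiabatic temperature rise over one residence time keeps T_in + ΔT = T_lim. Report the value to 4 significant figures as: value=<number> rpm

value=18.52 rpm

Convert throughput: Q = 56.2 kg/h = 56.2/3600 = 0.0156111 kg/s
Mean residence time: t_res = M/Q_s = 3.54 kg / 0.0156111 kg/s = 226.762 s
Geometry in SI: D = 145.2 mm → 0.1452 m, h = 3.97 mm → 0.00397 m
ΔT_a = T_lim − T_in = 307.2 °C − 199.8 °C = 107.4 K
Invert ΔT = ηγ̇²t_res/(ρcp) for γ̇: γ̇_max² = ΔT_a ρ cp / (η t_res) = 107.4·948·1522 / (543·226.762) = 1258.51 s⁻²
Take the square root: γ̇_max = √(1258.51) = 35.4755 s⁻¹
Solve γ̇ = πDN/h for N: N_max = γ̇_max·h/(π·D) = 35.4755 × 0.00397 / (π × 0.1452) = 0.308747 rev/s = 18.5248 rpm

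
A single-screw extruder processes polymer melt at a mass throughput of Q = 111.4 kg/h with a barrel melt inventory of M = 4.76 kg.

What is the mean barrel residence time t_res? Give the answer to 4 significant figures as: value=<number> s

value=153.8 s

Q_s = Q / 3600 = 111.4 / 3600 = 0.0309444 kg/s
Mean residence time: t_res = M/Q_s = 4.76 kg / 0.0309444 kg/s = 153.824 s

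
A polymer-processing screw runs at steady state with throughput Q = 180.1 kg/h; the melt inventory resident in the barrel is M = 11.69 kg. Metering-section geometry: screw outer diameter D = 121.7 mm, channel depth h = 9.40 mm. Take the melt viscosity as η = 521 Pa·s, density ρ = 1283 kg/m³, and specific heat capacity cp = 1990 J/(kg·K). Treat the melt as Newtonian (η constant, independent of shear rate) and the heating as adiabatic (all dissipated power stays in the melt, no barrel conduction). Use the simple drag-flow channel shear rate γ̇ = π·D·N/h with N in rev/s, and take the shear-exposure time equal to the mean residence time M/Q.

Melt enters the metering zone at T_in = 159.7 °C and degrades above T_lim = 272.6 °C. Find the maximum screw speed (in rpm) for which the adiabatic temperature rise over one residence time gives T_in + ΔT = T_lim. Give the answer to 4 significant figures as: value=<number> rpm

Convert throughput: Q = 180.1 kg/h = 180.1/3600 = 0.0500278 kg/s
Mean residence time: t_res = M/Q_s = 11.69 kg / 0.0500278 kg/s = 233.67 s
Geometry in SI: D = 121.7 mm → 0.1217 m, h = 9.40 mm → 0.0094 m
ΔT_a = T_lim − T_in = 272.6 − 159.7 = 112.9 K
γ̇_max² = ΔT_a·ρ·cp/(η·t_res) = 112.9·1283·1990/(521·233.67) = 2367.73 s⁻²
γ̇_max = √2367.73 = 48.6594 s⁻¹
N_max = γ̇_max h / (πD) = 48.6594·0.0094/(π·0.1217) = 1.19634 rev/s → ×60 = 71.7803 rpm

value=71.78 rpm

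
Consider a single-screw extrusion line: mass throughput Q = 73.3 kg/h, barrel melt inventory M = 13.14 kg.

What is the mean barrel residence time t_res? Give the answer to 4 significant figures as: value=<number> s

value=645.3 s

Convert throughput: Q = 73.3 kg/h = 73.3/3600 = 0.0203611 kg/s
Mean residence time: t_res = M/Q_s = 13.14 kg / 0.0203611 kg/s = 645.348 s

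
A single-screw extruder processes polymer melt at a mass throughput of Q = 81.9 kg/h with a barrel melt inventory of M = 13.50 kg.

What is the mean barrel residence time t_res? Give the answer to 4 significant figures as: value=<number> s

Convert throughput: Q = 81.9 kg/h = 81.9/3600 = 0.02275 kg/s
t_res = M / Q_s = 13.50 ÷ 0.02275 = 593.407 s

value=593.4 s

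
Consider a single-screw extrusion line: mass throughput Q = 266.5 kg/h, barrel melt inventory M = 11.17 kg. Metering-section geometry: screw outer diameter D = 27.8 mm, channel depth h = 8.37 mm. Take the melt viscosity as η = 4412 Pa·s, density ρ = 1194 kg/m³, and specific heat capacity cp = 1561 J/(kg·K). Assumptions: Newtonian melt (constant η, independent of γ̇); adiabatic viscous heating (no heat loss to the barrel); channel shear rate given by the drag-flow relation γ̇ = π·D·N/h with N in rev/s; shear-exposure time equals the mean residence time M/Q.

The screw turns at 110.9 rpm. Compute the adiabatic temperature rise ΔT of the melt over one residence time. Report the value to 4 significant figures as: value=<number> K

value=132.9 K

Q_s = Q / 3600 = 266.5 / 3600 = 0.0740278 kg/s
t_res = M / Q_s = 11.17 ÷ 0.0740278 = 150.889 s
Geometry in metres: D = 27.8 mm → 0.0278 m, h = 8.37 mm → 0.00837 m; screw speed N = 110.9 rpm = 1.84833 rev/s
Shear rate: γ̇ = πDN/h = π·0.0278·1.84833/0.00837 = 19.2863 s⁻¹
Adiabatic rise: ΔT = η γ̇² t_res / (ρ cp) = 4412·(19.2863)²·150.889 / (1194·1561) = 132.857 K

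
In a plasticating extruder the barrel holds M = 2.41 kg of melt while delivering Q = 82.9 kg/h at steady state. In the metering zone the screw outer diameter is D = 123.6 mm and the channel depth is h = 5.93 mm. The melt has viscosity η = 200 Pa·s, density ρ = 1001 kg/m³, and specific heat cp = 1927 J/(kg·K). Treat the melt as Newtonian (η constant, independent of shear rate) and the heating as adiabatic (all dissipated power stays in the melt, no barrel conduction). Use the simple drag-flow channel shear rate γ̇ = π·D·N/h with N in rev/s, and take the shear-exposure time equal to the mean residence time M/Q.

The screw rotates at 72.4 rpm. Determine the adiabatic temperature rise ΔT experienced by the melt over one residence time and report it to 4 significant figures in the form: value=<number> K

value=67.75 K

Throughput in SI: Q_s = 82.9 kg/h ÷ 3600 s/h = 0.0230278 kg/s
t_res = M / Q_s = 2.41 ÷ 0.0230278 = 104.656 s
Convert to SI: D = 0.1236 m, h = 0.00593 m, N = 72.4/60 = 1.20667 rev/s
γ̇ = π·D·N / h = π · 0.1236 · 1.20667 / 0.00593 = 79.0134 s⁻¹
Adiabatic rise: ΔT = η γ̇² t_res / (ρ cp) = 200·(79.0134)²·104.656 / (1001·1927) = 67.7456 K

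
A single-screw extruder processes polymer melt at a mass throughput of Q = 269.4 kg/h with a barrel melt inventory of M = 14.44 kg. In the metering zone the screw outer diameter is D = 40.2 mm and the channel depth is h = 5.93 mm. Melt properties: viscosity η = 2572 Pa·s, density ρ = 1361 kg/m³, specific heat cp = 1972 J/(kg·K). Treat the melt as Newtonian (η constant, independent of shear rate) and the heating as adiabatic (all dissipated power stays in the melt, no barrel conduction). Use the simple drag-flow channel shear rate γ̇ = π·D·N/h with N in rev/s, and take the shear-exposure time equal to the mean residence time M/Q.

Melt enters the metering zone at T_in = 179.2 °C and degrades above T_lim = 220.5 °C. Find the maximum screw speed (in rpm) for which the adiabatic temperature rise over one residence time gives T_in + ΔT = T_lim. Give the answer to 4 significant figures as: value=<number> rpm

Throughput in SI: Q_s = 269.4 kg/h ÷ 3600 s/h = 0.0748333 kg/s
Mean residence time: t_res = M/Q_s = 14.44 kg / 0.0748333 kg/s = 192.962 s
Geometry in SI: D = 40.2 mm → 0.0402 m, h = 5.93 mm → 0.00593 m
ΔT_a = T_lim − T_in = 220.5 − 179.2 = 41.3 K
γ̇_max² = ΔT_a·ρ·cp/(η·t_res) = 41.3·1361·1972/(2572·192.962) = 223.343 s⁻²
γ̇_max = √223.343 = 14.9447 s⁻¹
N_max = γ̇_max·h / (π·D) = 14.9447 · 0.00593 / (π · 0.0402) = 0.701721 rev/s = 42.1033 rpm

value=42.10 rpm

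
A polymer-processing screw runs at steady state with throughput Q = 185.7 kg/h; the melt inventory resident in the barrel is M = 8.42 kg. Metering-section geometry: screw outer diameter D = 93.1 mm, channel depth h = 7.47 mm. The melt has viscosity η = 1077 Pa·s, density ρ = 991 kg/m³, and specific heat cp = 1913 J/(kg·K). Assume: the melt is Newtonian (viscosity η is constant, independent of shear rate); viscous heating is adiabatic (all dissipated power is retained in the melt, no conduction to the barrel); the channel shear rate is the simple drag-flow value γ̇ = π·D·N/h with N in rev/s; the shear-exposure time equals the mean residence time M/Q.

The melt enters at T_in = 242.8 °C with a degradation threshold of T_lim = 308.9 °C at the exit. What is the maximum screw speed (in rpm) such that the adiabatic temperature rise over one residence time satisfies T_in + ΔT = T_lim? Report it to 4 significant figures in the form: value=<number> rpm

Q_s = Q / 3600 = 185.7 / 3600 = 0.0515833 kg/s
Mean residence time: t_res = M/Q_s = 8.42 kg / 0.0515833 kg/s = 163.231 s
Geometry in SI: D = 93.1 mm → 0.0931 m, h = 7.47 mm → 0.00747 m
Allowable rise: ΔT_a = T_lim − T_in = 308.9 − 242.8 = 66.1 K
γ̇_max² = ΔT_a·ρ·cp/(η·t_res) = 66.1·991·1913/(1077·163.231) = 712.807 s⁻²
Take the square root: γ̇_max = √(712.807) = 26.6984 s⁻¹
N_max = γ̇_max·h / (π·D) = 26.6984 · 0.00747 / (π · 0.0931) = 0.681878 rev/s = 40.9127 rpm

value=40.91 rpm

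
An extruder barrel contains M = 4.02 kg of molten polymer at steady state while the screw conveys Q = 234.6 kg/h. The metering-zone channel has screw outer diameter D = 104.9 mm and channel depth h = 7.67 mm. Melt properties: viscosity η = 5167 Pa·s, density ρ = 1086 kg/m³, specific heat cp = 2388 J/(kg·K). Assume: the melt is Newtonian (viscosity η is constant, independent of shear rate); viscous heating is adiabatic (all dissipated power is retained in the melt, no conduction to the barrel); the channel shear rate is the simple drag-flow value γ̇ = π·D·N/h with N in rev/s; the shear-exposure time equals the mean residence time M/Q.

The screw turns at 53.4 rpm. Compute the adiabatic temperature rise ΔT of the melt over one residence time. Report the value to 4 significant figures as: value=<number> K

Q_s = Q / 3600 = 234.6 / 3600 = 0.0651667 kg/s
t_res = M / Q_s = 4.02 ÷ 0.0651667 = 61.688 s
Convert to SI: D = 0.1049 m, h = 0.00767 m, N = 53.4/60 = 0.89 rev/s
γ̇ = π·D·N / h = π · 0.1049 · 0.89 / 0.00767 = 38.2402 s⁻¹
ΔT = η·γ̇²·t_res/(ρ·cp) = [5167 × 38.2402² × 61.688] / [1086 × 2388] = 179.728 K

value=179.7 K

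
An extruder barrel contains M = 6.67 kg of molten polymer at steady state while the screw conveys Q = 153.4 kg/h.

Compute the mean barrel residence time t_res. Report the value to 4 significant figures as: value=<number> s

value=156.5 s

Convert throughput: Q = 153.4 kg/h = 153.4/3600 = 0.0426111 kg/s
Mean residence time: t_res = M/Q_s = 6.67 kg / 0.0426111 kg/s = 156.532 s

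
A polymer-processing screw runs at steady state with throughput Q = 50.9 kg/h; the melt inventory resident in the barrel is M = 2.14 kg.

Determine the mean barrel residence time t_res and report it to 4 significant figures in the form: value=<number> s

value=151.4 s

Throughput in SI: Q_s = 50.9 kg/h ÷ 3600 s/h = 0.0141389 kg/s
t_res = M / Q_s = 2.14 ÷ 0.0141389 = 151.356 s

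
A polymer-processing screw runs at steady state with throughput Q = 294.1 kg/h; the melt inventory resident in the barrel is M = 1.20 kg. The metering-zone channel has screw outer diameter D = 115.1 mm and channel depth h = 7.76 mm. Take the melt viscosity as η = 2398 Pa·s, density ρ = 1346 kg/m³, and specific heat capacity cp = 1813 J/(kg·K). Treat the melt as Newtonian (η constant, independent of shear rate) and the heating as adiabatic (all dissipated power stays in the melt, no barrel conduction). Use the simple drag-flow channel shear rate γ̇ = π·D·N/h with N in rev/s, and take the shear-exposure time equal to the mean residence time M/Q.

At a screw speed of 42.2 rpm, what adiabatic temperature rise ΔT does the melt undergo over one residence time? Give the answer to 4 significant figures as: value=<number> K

Q_s = Q / 3600 = 294.1 / 3600 = 0.0816944 kg/s
Mean residence time: t_res = M/Q_s = 1.20 kg / 0.0816944 kg/s = 14.6889 s
Geometry in metres: D = 115.1 mm → 0.1151 m, h = 7.76 mm → 0.00776 m; screw speed N = 42.2 rpm = 0.703333 rev/s
γ̇ = π·D·N / h = π · 0.1151 · 0.703333 / 0.00776 = 32.7736 s⁻¹
ΔT = η·γ̇²·t_res / (ρ·cp) = 2398 · (32.7736)² · 14.6889 / (1346 · 1813) = 15.504 K

value=15.50 K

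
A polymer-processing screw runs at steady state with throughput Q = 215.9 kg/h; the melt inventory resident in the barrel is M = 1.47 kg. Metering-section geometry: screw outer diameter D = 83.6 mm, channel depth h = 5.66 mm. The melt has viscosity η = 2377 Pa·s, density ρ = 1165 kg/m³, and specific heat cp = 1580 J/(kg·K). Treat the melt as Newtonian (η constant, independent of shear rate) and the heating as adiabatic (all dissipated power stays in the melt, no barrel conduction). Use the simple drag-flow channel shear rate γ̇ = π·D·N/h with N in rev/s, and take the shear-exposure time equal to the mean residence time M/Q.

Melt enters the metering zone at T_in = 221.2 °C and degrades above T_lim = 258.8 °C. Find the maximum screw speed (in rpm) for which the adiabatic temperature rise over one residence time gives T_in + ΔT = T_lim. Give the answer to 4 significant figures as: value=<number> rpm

value=44.57 rpm

Throughput in SI: Q_s = 215.9 kg/h ÷ 3600 s/h = 0.0599722 kg/s
t_res = M / Q_s = 1.47 ÷ 0.0599722 = 24.5113 s
D = 83.6 mm = 0.0836 m;  h = 5.66 mm = 0.00566 m
ΔT_a = T_lim − T_in = 258.8 − 221.2 = 37.6 K
Invert ΔT = ηγ̇²t_res/(ρcp) for γ̇: γ̇_max² = ΔT_a ρ cp / (η t_res) = 37.6·1165·1580 / (2377·24.5113) = 1187.89 s⁻²
γ̇_max = sqrt(1187.89) = 34.4657 s⁻¹
N_max = γ̇_max·h / (π·D) = 34.4657 · 0.00566 / (π · 0.0836) = 0.742758 rev/s = 44.5655 rpm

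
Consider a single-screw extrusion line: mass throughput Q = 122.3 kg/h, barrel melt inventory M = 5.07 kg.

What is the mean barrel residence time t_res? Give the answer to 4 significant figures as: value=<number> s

value=149.2 s

Throughput in SI: Q_s = 122.3 kg/h ÷ 3600 s/h = 0.0339722 kg/s
Mean residence time: t_res = M/Q_s = 5.07 kg / 0.0339722 kg/s = 149.24 s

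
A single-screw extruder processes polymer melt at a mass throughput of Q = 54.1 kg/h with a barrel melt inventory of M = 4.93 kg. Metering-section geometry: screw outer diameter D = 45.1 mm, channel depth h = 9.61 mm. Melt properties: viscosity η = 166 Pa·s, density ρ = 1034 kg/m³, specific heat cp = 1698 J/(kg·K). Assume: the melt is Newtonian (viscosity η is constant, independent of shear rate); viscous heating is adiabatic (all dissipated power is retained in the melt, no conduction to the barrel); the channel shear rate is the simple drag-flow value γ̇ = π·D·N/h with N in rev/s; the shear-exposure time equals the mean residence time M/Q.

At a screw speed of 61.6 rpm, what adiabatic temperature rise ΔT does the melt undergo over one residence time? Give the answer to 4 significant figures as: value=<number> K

Convert throughput: Q = 54.1 kg/h = 54.1/3600 = 0.0150278 kg/s
t_res = M / Q_s = 4.93 / 0.0150278 = 328.059 s
Geometry in metres: D = 45.1 mm → 0.0451 m, h = 9.61 mm → 0.00961 m; screw speed N = 61.6 rpm = 1.02667 rev/s
Shear rate: γ̇ = πDN/h = π·0.0451·1.02667/0.00961 = 15.1367 s⁻¹
ΔT = η·γ̇²·t_res/(ρ·cp) = [166 × 15.1367² × 328.059] / [1034 × 1698] = 7.10668 K

value=7.107 K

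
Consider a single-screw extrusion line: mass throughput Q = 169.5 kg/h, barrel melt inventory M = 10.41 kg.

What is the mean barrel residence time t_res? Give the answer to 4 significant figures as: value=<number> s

Q_s = Q / 3600 = 169.5 / 3600 = 0.0470833 kg/s
t_res = M / Q_s = 10.41 / 0.0470833 = 221.097 s

value=221.1 s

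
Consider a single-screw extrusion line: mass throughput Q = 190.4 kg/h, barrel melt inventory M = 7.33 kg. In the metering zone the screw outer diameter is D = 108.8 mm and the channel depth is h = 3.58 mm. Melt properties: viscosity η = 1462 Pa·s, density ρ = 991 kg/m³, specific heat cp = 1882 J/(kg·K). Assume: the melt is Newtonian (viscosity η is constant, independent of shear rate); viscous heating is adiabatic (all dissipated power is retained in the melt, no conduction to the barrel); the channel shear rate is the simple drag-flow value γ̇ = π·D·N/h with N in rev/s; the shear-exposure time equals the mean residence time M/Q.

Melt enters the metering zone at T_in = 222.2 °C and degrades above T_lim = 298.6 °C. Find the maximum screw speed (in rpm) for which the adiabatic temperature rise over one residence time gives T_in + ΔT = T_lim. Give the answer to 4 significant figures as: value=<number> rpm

value=16.67 rpm

Throughput in SI: Q_s = 190.4 kg/h ÷ 3600 s/h = 0.0528889 kg/s
Mean residence time: t_res = M/Q_s = 7.33 kg / 0.0528889 kg/s = 138.592 s
Geometry in SI: D = 108.8 mm → 0.1088 m, h = 3.58 mm → 0.00358 m
ΔT_a = T_lim − T_in = 298.6 − 222.2 = 76.4 K
Invert ΔT = ηγ̇²t_res/(ρcp) for γ̇: γ̇_max² = ΔT_a ρ cp / (η t_res) = 76.4·991·1882 / (1462·138.592) = 703.234 s⁻²
γ̇_max = sqrt(703.234) = 26.5186 s⁻¹
Solve γ̇ = πDN/h for N: N_max = γ̇_max·h/(π·D) = 26.5186 × 0.00358 / (π × 0.1088) = 0.27775 rev/s = 16.665 rpm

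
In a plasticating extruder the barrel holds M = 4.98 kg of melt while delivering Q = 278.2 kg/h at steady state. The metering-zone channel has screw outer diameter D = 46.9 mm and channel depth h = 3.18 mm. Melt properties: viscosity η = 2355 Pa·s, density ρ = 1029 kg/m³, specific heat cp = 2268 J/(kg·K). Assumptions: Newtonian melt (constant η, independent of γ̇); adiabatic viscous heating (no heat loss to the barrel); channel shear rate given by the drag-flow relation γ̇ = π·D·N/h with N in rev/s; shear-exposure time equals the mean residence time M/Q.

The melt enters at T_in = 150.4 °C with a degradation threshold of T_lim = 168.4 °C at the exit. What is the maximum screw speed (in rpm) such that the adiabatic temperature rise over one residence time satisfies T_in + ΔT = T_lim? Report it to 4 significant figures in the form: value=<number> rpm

value=21.54 rpm

Convert throughput: Q = 278.2 kg/h = 278.2/3600 = 0.0772778 kg/s
t_res = M / Q_s = 4.98 / 0.0772778 = 64.4428 s
Geometry in SI: D = 46.9 mm → 0.0469 m, h = 3.18 mm → 0.00318 m
ΔT_a = T_lim − T_in = 168.4 °C − 150.4 °C = 18 K
γ̇_max² = ΔT_a·ρ·cp/(η·t_res) = 18·1029·2268/(2355·64.4428) = 276.799 s⁻²
Take the square root: γ̇_max = √(276.799) = 16.6373 s⁻¹
N_max = γ̇_max·h / (π·D) = 16.6373 · 0.00318 / (π · 0.0469) = 0.359077 rev/s = 21.5446 rpm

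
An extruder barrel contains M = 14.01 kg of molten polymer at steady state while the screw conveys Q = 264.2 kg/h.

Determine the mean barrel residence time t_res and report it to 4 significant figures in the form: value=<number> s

value=190.9 s

Convert throughput: Q = 264.2 kg/h = 264.2/3600 = 0.0733889 kg/s
t_res = M / Q_s = 14.01 ÷ 0.0733889 = 190.901 s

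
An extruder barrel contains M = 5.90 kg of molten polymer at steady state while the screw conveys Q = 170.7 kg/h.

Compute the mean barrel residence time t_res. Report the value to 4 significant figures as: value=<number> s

value=124.4 s

Convert throughput: Q = 170.7 kg/h = 170.7/3600 = 0.0474167 kg/s
t_res = M / Q_s = 5.90 / 0.0474167 = 124.429 s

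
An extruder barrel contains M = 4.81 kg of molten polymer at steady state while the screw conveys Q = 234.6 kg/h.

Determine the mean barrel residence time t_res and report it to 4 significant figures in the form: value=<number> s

Convert throughput: Q = 234.6 kg/h = 234.6/3600 = 0.0651667 kg/s
Mean residence time: t_res = M/Q_s = 4.81 kg / 0.0651667 kg/s = 73.8107 s

value=73.81 s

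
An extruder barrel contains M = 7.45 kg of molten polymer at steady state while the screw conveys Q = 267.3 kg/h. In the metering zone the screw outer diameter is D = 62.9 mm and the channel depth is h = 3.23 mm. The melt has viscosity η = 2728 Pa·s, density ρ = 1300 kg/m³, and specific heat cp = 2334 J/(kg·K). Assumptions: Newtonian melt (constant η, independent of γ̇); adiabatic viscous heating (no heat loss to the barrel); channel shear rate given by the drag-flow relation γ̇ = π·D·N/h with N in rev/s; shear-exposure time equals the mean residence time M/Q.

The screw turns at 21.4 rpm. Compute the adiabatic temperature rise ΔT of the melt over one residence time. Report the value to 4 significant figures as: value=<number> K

Convert throughput: Q = 267.3 kg/h = 267.3/3600 = 0.07425 kg/s
Mean residence time: t_res = M/Q_s = 7.45 kg / 0.07425 kg/s = 100.337 s
Geometry in metres: D = 62.9 mm → 0.0629 m, h = 3.23 mm → 0.00323 m; screw speed N = 21.4 rpm = 0.356667 rev/s
γ̇ = π·D·N / h = π · 0.0629 · 0.356667 / 0.00323 = 21.8203 s⁻¹
Adiabatic rise: ΔT = η γ̇² t_res / (ρ cp) = 2728·(21.8203)²·100.337 / (1300·2334) = 42.9518 K

value=42.95 K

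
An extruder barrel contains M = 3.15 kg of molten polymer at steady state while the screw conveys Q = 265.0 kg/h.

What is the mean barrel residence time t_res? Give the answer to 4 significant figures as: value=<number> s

value=42.79 s

Convert throughput: Q = 265.0 kg/h = 265.0/3600 = 0.0736111 kg/s
t_res = M / Q_s = 3.15 ÷ 0.0736111 = 42.7925 s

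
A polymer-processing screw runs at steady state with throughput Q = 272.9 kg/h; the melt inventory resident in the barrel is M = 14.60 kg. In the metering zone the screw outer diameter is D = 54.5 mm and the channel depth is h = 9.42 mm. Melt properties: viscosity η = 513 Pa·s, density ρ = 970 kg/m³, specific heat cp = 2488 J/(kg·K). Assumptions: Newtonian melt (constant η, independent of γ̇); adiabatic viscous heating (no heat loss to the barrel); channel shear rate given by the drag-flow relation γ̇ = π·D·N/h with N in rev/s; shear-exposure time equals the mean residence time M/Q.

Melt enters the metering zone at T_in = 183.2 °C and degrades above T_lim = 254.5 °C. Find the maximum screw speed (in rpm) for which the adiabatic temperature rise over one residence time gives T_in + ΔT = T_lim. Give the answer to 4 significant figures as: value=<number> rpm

Throughput in SI: Q_s = 272.9 kg/h ÷ 3600 s/h = 0.0758056 kg/s
Mean residence time: t_res = M/Q_s = 14.60 kg / 0.0758056 kg/s = 192.598 s
Convert to metres: D = 0.0545 m, h = 0.00942 m
ΔT_a = T_lim − T_in = 254.5 − 183.2 = 71.3 K
γ̇_max² = ΔT_a·ρ·cp/(η·t_res) = 71.3·970·2488/(513·192.598) = 1741.58 s⁻²
γ̇_max = √1741.58 = 41.7322 s⁻¹
Solve γ̇ = πDN/h for N: N_max = γ̇_max·h/(π·D) = 41.7322 × 0.00942 / (π × 0.0545) = 2.29602 rev/s = 137.761 rpm

value=137.8 rpm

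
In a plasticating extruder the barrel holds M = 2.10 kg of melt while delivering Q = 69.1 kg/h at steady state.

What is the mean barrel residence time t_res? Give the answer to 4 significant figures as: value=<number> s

Convert throughput: Q = 69.1 kg/h = 69.1/3600 = 0.0191944 kg/s
Mean residence time: t_res = M/Q_s = 2.10 kg / 0.0191944 kg/s = 109.407 s

value=109.4 s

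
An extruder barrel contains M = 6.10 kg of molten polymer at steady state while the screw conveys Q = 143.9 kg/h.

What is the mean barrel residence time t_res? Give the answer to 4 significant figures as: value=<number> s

Throughput in SI: Q_s = 143.9 kg/h ÷ 3600 s/h = 0.0399722 kg/s
t_res = M / Q_s = 6.10 ÷ 0.0399722 = 152.606 s

value=152.6 s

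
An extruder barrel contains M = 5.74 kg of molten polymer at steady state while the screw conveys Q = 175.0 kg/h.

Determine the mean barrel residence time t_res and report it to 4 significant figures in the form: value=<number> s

Convert throughput: Q = 175.0 kg/h = 175.0/3600 = 0.0486111 kg/s
Mean residence time: t_res = M/Q_s = 5.74 kg / 0.0486111 kg/s = 118.08 s

value=118.1 s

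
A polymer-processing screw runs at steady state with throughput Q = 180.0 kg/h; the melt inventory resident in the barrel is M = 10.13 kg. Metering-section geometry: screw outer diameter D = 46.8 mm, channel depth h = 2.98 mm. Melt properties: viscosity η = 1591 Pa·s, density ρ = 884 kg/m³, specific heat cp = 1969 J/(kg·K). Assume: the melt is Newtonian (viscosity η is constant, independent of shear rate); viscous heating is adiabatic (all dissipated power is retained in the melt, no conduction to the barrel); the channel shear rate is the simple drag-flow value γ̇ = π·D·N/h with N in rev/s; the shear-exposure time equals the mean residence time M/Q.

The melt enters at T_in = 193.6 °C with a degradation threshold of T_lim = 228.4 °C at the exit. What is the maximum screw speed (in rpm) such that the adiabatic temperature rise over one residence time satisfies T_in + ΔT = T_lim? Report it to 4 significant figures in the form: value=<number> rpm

value=16.67 rpm

Q_s = Q / 3600 = 180.0 / 3600 = 0.05 kg/s
t_res = M / Q_s = 10.13 / 0.05 = 202.6 s
Convert to metres: D = 0.0468 m, h = 0.00298 m
Allowable rise: ΔT_a = T_lim − T_in = 228.4 − 193.6 = 34.8 K
γ̇_max² = ΔT_a·ρ·cp/(η·t_res) = 34.8·884·1969/(1591·202.6) = 187.918 s⁻²
Take the square root: γ̇_max = √(187.918) = 13.7083 s⁻¹
Solve γ̇ = πDN/h for N: N_max = γ̇_max·h/(π·D) = 13.7083 × 0.00298 / (π × 0.0468) = 0.277846 rev/s = 16.6708 rpm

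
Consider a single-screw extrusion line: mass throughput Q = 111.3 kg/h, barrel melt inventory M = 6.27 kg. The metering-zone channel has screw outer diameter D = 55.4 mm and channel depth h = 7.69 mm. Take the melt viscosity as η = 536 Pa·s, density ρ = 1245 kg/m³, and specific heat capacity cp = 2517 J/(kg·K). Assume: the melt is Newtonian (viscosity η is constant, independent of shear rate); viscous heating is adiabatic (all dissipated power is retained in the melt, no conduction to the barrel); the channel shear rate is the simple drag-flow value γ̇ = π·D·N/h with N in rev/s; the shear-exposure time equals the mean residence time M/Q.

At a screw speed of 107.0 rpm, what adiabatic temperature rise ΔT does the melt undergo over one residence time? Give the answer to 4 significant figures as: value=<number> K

Throughput in SI: Q_s = 111.3 kg/h ÷ 3600 s/h = 0.0309167 kg/s
t_res = M / Q_s = 6.27 / 0.0309167 = 202.803 s
Convert to SI: D = 0.0554 m, h = 0.00769 m, N = 107.0/60 = 1.78333 rev/s
γ̇ = π·D·N / h = π · 0.0554 · 1.78333 / 0.00769 = 40.3614 s⁻¹
Adiabatic rise: ΔT = η γ̇² t_res / (ρ cp) = 536·(40.3614)²·202.803 / (1245·2517) = 56.5091 K

value=56.51 K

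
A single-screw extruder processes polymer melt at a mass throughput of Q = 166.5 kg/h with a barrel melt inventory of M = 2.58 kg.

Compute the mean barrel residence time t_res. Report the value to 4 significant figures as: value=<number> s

value=55.78 s

Throughput in SI: Q_s = 166.5 kg/h ÷ 3600 s/h = 0.04625 kg/s
t_res = M / Q_s = 2.58 / 0.04625 = 55.7838 s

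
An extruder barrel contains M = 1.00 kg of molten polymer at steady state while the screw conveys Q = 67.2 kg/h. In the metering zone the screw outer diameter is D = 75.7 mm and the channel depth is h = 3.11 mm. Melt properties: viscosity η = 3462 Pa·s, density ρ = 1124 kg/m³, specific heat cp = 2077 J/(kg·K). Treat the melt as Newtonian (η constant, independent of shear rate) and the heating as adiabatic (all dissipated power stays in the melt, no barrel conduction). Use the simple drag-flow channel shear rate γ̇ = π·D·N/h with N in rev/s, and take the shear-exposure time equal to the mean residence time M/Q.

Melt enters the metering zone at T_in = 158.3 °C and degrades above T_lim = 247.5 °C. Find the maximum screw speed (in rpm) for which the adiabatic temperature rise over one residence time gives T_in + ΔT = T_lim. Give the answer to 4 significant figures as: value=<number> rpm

value=26.29 rpm

Q_s = Q / 3600 = 67.2 / 3600 = 0.0186667 kg/s
t_res = M / Q_s = 1.00 ÷ 0.0186667 = 53.5714 s
Convert to metres: D = 0.0757 m, h = 0.00311 m
ΔT_a = T_lim − T_in = 247.5 °C − 158.3 °C = 89.2 K
γ̇_max² = ΔT_a·ρ·cp / (η·t_res) = [89.2 × 1124 × 2077] / [3462 × 53.5714] = 1122.81 s⁻²
γ̇_max = sqrt(1122.81) = 33.5084 s⁻¹
Solve γ̇ = πDN/h for N: N_max = γ̇_max·h/(π·D) = 33.5084 × 0.00311 / (π × 0.0757) = 0.438196 rev/s = 26.2918 rpm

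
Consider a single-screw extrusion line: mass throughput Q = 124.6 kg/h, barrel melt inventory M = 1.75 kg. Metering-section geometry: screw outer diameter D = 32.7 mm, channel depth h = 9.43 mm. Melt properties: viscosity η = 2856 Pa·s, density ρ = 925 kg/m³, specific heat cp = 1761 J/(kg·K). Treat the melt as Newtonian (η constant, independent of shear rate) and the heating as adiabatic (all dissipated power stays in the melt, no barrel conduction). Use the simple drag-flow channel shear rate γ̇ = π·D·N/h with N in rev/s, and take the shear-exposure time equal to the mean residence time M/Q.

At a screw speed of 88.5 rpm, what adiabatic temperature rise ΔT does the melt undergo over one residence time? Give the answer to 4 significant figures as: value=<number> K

Convert throughput: Q = 124.6 kg/h = 124.6/3600 = 0.0346111 kg/s
t_res = M / Q_s = 1.75 ÷ 0.0346111 = 50.5618 s
Geometry in metres: D = 32.7 mm → 0.0327 m, h = 9.43 mm → 0.00943 m; screw speed N = 88.5 rpm = 1.475 rev/s
γ̇ = π D N / h = (π)(0.0327)(1.475) / 0.00943 = 16.0686 s⁻¹
ΔT = η·γ̇²·t_res / (ρ·cp) = 2856 · (16.0686)² · 50.5618 / (925 · 1761) = 22.8895 K

value=22.89 K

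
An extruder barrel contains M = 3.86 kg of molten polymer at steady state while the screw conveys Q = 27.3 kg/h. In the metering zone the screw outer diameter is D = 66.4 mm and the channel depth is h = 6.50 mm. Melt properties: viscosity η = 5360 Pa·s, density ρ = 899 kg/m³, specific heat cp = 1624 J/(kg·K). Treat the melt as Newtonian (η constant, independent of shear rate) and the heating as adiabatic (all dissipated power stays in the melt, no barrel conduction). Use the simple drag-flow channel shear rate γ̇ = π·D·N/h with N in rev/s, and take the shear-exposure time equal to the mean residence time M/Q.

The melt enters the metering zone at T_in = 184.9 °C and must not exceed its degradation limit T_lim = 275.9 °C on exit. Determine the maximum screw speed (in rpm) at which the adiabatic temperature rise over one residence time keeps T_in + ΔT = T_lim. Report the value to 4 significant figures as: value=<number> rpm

Throughput in SI: Q_s = 27.3 kg/h ÷ 3600 s/h = 0.00758333 kg/s
t_res = M / Q_s = 3.86 / 0.00758333 = 509.011 s
Convert to metres: D = 0.0664 m, h = 0.0065 m
ΔT_a = T_lim − T_in = 275.9 °C − 184.9 °C = 91 K
γ̇_max² = ΔT_a·ρ·cp/(η·t_res) = 91·899·1624/(5360·509.011) = 48.6962 s⁻²
γ̇_max = sqrt(48.6962) = 6.97827 s⁻¹
N_max = γ̇_max·h / (π·D) = 6.97827 · 0.0065 / (π · 0.0664) = 0.217442 rev/s = 13.0465 rpm

value=13.05 rpm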